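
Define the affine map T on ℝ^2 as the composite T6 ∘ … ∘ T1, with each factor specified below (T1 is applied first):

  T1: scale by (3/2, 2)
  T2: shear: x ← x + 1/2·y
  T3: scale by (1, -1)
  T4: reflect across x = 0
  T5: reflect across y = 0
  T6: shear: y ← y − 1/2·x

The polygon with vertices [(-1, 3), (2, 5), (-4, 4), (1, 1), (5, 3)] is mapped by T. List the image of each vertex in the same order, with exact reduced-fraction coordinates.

image vertices: (-3/2, 27/4), (-8, 14), (2, 7), (-5/2, 13/4), (-21/2, 45/4)

T1 scale by (3/2, 2): (-1, 3) → (-3/2, 6); (2, 5) → (3, 10); (-4, 4) → (-6, 8); (1, 1) → (3/2, 2); (5, 3) → (15/2, 6)
T2 shear: x ← x + 1/2·y: (-3/2, 6) → (3/2, 6); (3, 10) → (8, 10); (-6, 8) → (-2, 8); (3/2, 2) → (5/2, 2); (15/2, 6) → (21/2, 6)
T3 scale by (1, -1): (3/2, 6) → (3/2, -6); (8, 10) → (8, -10); (-2, 8) → (-2, -8); (5/2, 2) → (5/2, -2); (21/2, 6) → (21/2, -6)
T4 reflect across x = 0: (3/2, -6) → (-3/2, -6); (8, -10) → (-8, -10); (-2, -8) → (2, -8); (5/2, -2) → (-5/2, -2); (21/2, -6) → (-21/2, -6)
T5 reflect across y = 0: (-3/2, -6) → (-3/2, 6); (-8, -10) → (-8, 10); (2, -8) → (2, 8); (-5/2, -2) → (-5/2, 2); (-21/2, -6) → (-21/2, 6)
T6 shear: y ← y − 1/2·x: (-3/2, 6) → (-3/2, 27/4); (-8, 10) → (-8, 14); (2, 8) → (2, 7); (-5/2, 2) → (-5/2, 13/4); (-21/2, 6) → (-21/2, 45/4)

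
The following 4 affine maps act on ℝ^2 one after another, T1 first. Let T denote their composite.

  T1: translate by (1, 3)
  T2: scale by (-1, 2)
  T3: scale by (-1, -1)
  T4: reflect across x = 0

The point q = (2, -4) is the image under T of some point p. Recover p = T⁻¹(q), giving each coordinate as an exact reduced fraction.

T1 = [1 0 1; 0 1 3; 0 0 1]
T2·T1 = [-1 0 -1; 0 2 6; 0 0 1]
T3·…·T1 = [1 0 1; 0 -2 -6; 0 0 1]
T4·…·T1 = [-1 0 -1; 0 -2 -6; 0 0 1]
det M = 2; M⁻¹ = [-1 0 -1; 0 -1/2 -3; 0 0 1]
M⁻¹ · (2, -4)ᵀ = (-3, -1)ᵀ

p = (-3, -1)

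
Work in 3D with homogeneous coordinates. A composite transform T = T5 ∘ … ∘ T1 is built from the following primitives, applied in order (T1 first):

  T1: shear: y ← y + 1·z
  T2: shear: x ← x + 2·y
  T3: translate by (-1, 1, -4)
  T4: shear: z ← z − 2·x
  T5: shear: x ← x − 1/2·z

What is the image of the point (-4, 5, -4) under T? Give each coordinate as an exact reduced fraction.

T1 shear: y ← y + 1·z: (-4, 5, -4) → (-4, 1, -4)
T2 shear: x ← x + 2·y: (-4, 1, -4) → (-2, 1, -4)
T3 translate by (-1, 1, -4): (-2, 1, -4) → (-3, 2, -8)
T4 shear: z ← z − 2·x: (-3, 2, -8) → (-3, 2, -2)
T5 shear: x ← x − 1/2·z: (-3, 2, -2) → (-2, 2, -2)

T(p) = (-2, 2, -2)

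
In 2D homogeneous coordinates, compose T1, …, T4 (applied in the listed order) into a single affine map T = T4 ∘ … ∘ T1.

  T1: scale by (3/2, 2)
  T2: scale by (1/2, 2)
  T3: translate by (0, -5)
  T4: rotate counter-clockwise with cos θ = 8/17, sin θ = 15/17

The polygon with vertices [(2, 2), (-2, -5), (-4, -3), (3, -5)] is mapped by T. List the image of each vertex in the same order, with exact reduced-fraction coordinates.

image vertices: (-33/17, 93/34), (363/17, -445/34), (231/17, -181/17), (393/17, -665/68)

T1 scale by (3/2, 2): (2, 2) → (3, 4); (-2, -5) → (-3, -10); (-4, -3) → (-6, -6); (3, -5) → (9/2, -10)
T2 scale by (1/2, 2): (3, 4) → (3/2, 8); (-3, -10) → (-3/2, -20); (-6, -6) → (-3, -12); (9/2, -10) → (9/4, -20)
T3 translate by (0, -5): (3/2, 8) → (3/2, 3); (-3/2, -20) → (-3/2, -25); (-3, -12) → (-3, -17); (9/4, -20) → (9/4, -25)
T4 rotate counter-clockwise with cos θ = 8/17, sin θ = 15/17: (3/2, 3) → (-33/17, 93/34); (-3/2, -25) → (363/17, -445/34); (-3, -17) → (231/17, -181/17); (9/4, -25) → (393/17, -665/68)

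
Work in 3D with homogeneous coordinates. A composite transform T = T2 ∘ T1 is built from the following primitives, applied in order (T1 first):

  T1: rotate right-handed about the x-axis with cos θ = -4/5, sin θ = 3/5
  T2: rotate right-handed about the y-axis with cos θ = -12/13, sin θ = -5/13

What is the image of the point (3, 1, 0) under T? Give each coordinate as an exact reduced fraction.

T(p) = (-3, -4/5, 3/5)

T1 rotate right-handed about the x-axis with cos θ = -4/5, sin θ = 3/5: (3, 1, 0) → (3, -4/5, 3/5)
T2 rotate right-handed about the y-axis with cos θ = -12/13, sin θ = -5/13: (3, -4/5, 3/5) → (-3, -4/5, 3/5)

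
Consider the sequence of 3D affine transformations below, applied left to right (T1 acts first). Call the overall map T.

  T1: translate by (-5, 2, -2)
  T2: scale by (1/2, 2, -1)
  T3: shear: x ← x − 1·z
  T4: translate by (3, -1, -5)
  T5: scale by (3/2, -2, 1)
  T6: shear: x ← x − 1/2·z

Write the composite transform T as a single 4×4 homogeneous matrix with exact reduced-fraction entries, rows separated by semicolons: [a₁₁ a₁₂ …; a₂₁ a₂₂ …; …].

T = [3/4 0 2 -3/4; 0 -4 0 -6; 0 0 -1 -3; 0 0 0 1]

T1 = [1 0 0 -5; 0 1 0 2; 0 0 1 -2; 0 0 0 1]
T2·T1 = [1/2 0 0 -5/2; 0 2 0 4; 0 0 -1 2; 0 0 0 1]
T3·…·T1 = [1/2 0 1 -9/2; 0 2 0 4; 0 0 -1 2; 0 0 0 1]
T4·…·T1 = [1/2 0 1 -3/2; 0 2 0 3; 0 0 -1 -3; 0 0 0 1]
T5·…·T1 = [3/4 0 3/2 -9/4; 0 -4 0 -6; 0 0 -1 -3; 0 0 0 1]
T6·…·T1 = [3/4 0 2 -3/4; 0 -4 0 -6; 0 0 -1 -3; 0 0 0 1]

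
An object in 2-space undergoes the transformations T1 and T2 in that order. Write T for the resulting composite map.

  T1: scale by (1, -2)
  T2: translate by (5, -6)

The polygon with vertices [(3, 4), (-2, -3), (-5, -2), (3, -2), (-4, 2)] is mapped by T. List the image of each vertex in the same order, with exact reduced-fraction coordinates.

image vertices: (8, -14), (3, 0), (0, -2), (8, -2), (1, -10)

T1 scale by (1, -2): (3, 4) → (3, -8); (-2, -3) → (-2, 6); (-5, -2) → (-5, 4); (3, -2) → (3, 4); (-4, 2) → (-4, -4)
T2 translate by (5, -6): (3, -8) → (8, -14); (-2, 6) → (3, 0); (-5, 4) → (0, -2); (3, 4) → (8, -2); (-4, -4) → (1, -10)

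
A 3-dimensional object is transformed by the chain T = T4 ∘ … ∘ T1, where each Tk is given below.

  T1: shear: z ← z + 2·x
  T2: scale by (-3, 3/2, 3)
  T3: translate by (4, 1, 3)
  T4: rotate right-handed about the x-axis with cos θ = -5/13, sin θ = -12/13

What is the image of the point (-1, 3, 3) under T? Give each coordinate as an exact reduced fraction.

T1 shear: z ← z + 2·x: (-1, 3, 3) → (-1, 3, 1)
T2 scale by (-3, 3/2, 3): (-1, 3, 1) → (3, 9/2, 3)
T3 translate by (4, 1, 3): (3, 9/2, 3) → (7, 11/2, 6)
T4 rotate right-handed about the x-axis with cos θ = -5/13, sin θ = -12/13: (7, 11/2, 6) → (7, 89/26, -96/13)

T(p) = (7, 89/26, -96/13)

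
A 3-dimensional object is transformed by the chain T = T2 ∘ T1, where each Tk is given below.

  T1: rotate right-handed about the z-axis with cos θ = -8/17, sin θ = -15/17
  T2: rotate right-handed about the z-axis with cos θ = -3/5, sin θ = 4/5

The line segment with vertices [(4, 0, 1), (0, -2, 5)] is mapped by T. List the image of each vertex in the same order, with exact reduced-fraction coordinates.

image vertices: (336/85, 52/85, 1), (26/85, -168/85, 5)

T1 rotate right-handed about the z-axis with cos θ = -8/17, sin θ = -15/17: (4, 0, 1) → (-32/17, -60/17, 1); (0, -2, 5) → (-30/17, 16/17, 5)
T2 rotate right-handed about the z-axis with cos θ = -3/5, sin θ = 4/5: (-32/17, -60/17, 1) → (336/85, 52/85, 1); (-30/17, 16/17, 5) → (26/85, -168/85, 5)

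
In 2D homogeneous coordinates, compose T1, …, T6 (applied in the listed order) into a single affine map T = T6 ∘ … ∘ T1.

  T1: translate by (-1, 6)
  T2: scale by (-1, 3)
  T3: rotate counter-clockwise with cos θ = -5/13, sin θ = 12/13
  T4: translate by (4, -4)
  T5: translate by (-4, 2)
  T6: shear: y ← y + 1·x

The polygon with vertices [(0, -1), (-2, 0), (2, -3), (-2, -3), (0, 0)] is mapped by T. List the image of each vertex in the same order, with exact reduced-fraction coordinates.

T1 translate by (-1, 6): (0, -1) → (-1, 5); (-2, 0) → (-3, 6); (2, -3) → (1, 3); (-2, -3) → (-3, 3); (0, 0) → (-1, 6)
T2 scale by (-1, 3): (-1, 5) → (1, 15); (-3, 6) → (3, 18); (1, 3) → (-1, 9); (-3, 3) → (3, 9); (-1, 6) → (1, 18)
T3 rotate counter-clockwise with cos θ = -5/13, sin θ = 12/13: (1, 15) → (-185/13, -63/13); (3, 18) → (-231/13, -54/13); (-1, 9) → (-103/13, -57/13); (3, 9) → (-123/13, -9/13); (1, 18) → (-17, -6)
T4 translate by (4, -4): (-185/13, -63/13) → (-133/13, -115/13); (-231/13, -54/13) → (-179/13, -106/13); (-103/13, -57/13) → (-51/13, -109/13); (-123/13, -9/13) → (-71/13, -61/13); (-17, -6) → (-13, -10)
T5 translate by (-4, 2): (-133/13, -115/13) → (-185/13, -89/13); (-179/13, -106/13) → (-231/13, -80/13); (-51/13, -109/13) → (-103/13, -83/13); (-71/13, -61/13) → (-123/13, -35/13); (-13, -10) → (-17, -8)
T6 shear: y ← y + 1·x: (-185/13, -89/13) → (-185/13, -274/13); (-231/13, -80/13) → (-231/13, -311/13); (-103/13, -83/13) → (-103/13, -186/13); (-123/13, -35/13) → (-123/13, -158/13); (-17, -8) → (-17, -25)

image vertices: (-185/13, -274/13), (-231/13, -311/13), (-103/13, -186/13), (-123/13, -158/13), (-17, -25)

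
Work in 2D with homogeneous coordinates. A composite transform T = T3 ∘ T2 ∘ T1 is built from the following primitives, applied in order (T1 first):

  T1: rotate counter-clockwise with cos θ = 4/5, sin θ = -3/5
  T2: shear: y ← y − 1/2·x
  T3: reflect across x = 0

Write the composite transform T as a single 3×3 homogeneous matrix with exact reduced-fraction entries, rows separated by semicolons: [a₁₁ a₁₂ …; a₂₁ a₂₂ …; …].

T = [-4/5 -3/5 0; -1 1/2 0; 0 0 1]

T1 = [4/5 3/5 0; -3/5 4/5 0; 0 0 1]
T2·T1 = [4/5 3/5 0; -1 1/2 0; 0 0 1]
T3·…·T1 = [-4/5 -3/5 0; -1 1/2 0; 0 0 1]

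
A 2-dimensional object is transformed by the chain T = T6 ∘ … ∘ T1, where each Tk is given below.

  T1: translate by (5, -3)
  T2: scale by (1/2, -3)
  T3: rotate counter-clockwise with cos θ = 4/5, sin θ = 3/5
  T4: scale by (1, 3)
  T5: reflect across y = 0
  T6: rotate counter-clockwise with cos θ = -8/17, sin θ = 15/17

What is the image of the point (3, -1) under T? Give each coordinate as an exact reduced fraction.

T(p) = (572/17, 228/17)

T1 translate by (5, -3): (3, -1) → (8, -4)
T2 scale by (1/2, -3): (8, -4) → (4, 12)
T3 rotate counter-clockwise with cos θ = 4/5, sin θ = 3/5: (4, 12) → (-4, 12)
T4 scale by (1, 3): (-4, 12) → (-4, 36)
T5 reflect across y = 0: (-4, 36) → (-4, -36)
T6 rotate counter-clockwise with cos θ = -8/17, sin θ = 15/17: (-4, -36) → (572/17, 228/17)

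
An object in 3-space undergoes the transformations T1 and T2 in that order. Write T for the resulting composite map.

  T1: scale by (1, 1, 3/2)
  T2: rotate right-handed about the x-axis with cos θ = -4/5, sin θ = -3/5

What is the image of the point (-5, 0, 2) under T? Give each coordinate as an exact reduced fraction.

T1 scale by (1, 1, 3/2): (-5, 0, 2) → (-5, 0, 3)
T2 rotate right-handed about the x-axis with cos θ = -4/5, sin θ = -3/5: (-5, 0, 3) → (-5, 9/5, -12/5)

T(p) = (-5, 9/5, -12/5)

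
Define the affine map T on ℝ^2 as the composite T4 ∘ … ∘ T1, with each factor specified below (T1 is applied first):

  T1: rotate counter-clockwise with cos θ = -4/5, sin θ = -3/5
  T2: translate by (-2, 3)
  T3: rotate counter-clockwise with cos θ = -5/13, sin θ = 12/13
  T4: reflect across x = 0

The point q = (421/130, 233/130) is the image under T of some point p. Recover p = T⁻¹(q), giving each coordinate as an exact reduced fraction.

p = (-7/2, 7/2)

T1 = [-4/5 3/5 0; -3/5 -4/5 0; 0 0 1]
T2·T1 = [-4/5 3/5 -2; -3/5 -4/5 3; 0 0 1]
T3·…·T1 = [56/65 33/65 -2; -33/65 56/65 -3; 0 0 1]
T4·…·T1 = [-56/65 -33/65 2; -33/65 56/65 -3; 0 0 1]
det M = -1; M⁻¹ = [-56/65 -33/65 1/5; -33/65 56/65 18/5; 0 0 1]
M⁻¹ · (421/130, 233/130)ᵀ = (-7/2, 7/2)ᵀ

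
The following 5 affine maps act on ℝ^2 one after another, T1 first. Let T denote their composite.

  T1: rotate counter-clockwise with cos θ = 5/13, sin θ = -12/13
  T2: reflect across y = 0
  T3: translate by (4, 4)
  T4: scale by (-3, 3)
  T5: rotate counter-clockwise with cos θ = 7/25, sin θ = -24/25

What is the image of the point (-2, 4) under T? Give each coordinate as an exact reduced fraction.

T(p) = (-1314/325, 6648/325)

T1 rotate counter-clockwise with cos θ = 5/13, sin θ = -12/13: (-2, 4) → (38/13, 44/13)
T2 reflect across y = 0: (38/13, 44/13) → (38/13, -44/13)
T3 translate by (4, 4): (38/13, -44/13) → (90/13, 8/13)
T4 scale by (-3, 3): (90/13, 8/13) → (-270/13, 24/13)
T5 rotate counter-clockwise with cos θ = 7/25, sin θ = -24/25: (-270/13, 24/13) → (-1314/325, 6648/325)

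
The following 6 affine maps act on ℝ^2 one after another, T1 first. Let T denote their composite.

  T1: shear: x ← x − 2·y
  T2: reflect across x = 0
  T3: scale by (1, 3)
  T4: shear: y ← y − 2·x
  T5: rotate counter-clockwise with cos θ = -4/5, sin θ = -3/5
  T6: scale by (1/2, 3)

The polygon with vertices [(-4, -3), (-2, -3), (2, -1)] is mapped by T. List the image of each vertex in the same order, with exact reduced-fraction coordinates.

T1 shear: x ← x − 2·y: (-4, -3) → (2, -3); (-2, -3) → (4, -3); (2, -1) → (4, -1)
T2 reflect across x = 0: (2, -3) → (-2, -3); (4, -3) → (-4, -3); (4, -1) → (-4, -1)
T3 scale by (1, 3): (-2, -3) → (-2, -9); (-4, -3) → (-4, -9); (-4, -1) → (-4, -3)
T4 shear: y ← y − 2·x: (-2, -9) → (-2, -5); (-4, -9) → (-4, -1); (-4, -3) → (-4, 5)
T5 rotate counter-clockwise with cos θ = -4/5, sin θ = -3/5: (-2, -5) → (-7/5, 26/5); (-4, -1) → (13/5, 16/5); (-4, 5) → (31/5, -8/5)
T6 scale by (1/2, 3): (-7/5, 26/5) → (-7/10, 78/5); (13/5, 16/5) → (13/10, 48/5); (31/5, -8/5) → (31/10, -24/5)

image vertices: (-7/10, 78/5), (13/10, 48/5), (31/10, -24/5)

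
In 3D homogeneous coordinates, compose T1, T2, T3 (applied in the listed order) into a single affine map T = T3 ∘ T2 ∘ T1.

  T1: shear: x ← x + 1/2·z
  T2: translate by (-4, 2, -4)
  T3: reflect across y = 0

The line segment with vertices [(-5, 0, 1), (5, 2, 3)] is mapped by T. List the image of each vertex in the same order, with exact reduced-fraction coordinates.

image vertices: (-17/2, -2, -3), (5/2, -4, -1)

T1 shear: x ← x + 1/2·z: (-5, 0, 1) → (-9/2, 0, 1); (5, 2, 3) → (13/2, 2, 3)
T2 translate by (-4, 2, -4): (-9/2, 0, 1) → (-17/2, 2, -3); (13/2, 2, 3) → (5/2, 4, -1)
T3 reflect across y = 0: (-17/2, 2, -3) → (-17/2, -2, -3); (5/2, 4, -1) → (5/2, -4, -1)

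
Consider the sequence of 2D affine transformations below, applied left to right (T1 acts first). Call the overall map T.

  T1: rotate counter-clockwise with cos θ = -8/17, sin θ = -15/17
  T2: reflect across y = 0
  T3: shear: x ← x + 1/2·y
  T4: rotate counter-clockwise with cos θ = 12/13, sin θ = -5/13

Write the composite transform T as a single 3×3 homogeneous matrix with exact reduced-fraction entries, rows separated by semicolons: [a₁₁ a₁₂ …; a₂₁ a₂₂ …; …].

T = [69/221 268/221 0; 365/442 1/221 0; 0 0 1]

T1 = [-8/17 15/17 0; -15/17 -8/17 0; 0 0 1]
T2·T1 = [-8/17 15/17 0; 15/17 8/17 0; 0 0 1]
T3·…·T1 = [-1/34 19/17 0; 15/17 8/17 0; 0 0 1]
T4·…·T1 = [69/221 268/221 0; 365/442 1/221 0; 0 0 1]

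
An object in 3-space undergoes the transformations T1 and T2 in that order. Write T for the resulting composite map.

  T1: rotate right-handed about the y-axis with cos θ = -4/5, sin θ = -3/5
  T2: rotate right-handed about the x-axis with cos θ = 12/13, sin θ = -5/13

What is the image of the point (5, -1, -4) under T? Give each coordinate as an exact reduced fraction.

T(p) = (-8/5, 19/13, 397/65)

T1 rotate right-handed about the y-axis with cos θ = -4/5, sin θ = -3/5: (5, -1, -4) → (-8/5, -1, 31/5)
T2 rotate right-handed about the x-axis with cos θ = 12/13, sin θ = -5/13: (-8/5, -1, 31/5) → (-8/5, 19/13, 397/65)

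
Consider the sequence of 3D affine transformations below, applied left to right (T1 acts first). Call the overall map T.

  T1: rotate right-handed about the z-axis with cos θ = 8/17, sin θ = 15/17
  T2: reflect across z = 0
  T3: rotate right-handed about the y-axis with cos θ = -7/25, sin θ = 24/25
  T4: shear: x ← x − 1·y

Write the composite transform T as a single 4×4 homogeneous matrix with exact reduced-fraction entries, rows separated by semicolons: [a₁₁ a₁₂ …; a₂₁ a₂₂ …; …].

T1 = [8/17 -15/17 0 0; 15/17 8/17 0 0; 0 0 1 0; 0 0 0 1]
T2·T1 = [8/17 -15/17 0 0; 15/17 8/17 0 0; 0 0 -1 0; 0 0 0 1]
T3·…·T1 = [-56/425 21/85 -24/25 0; 15/17 8/17 0 0; -192/425 72/85 7/25 0; 0 0 0 1]
T4·…·T1 = [-431/425 -19/85 -24/25 0; 15/17 8/17 0 0; -192/425 72/85 7/25 0; 0 0 0 1]

T = [-431/425 -19/85 -24/25 0; 15/17 8/17 0 0; -192/425 72/85 7/25 0; 0 0 0 1]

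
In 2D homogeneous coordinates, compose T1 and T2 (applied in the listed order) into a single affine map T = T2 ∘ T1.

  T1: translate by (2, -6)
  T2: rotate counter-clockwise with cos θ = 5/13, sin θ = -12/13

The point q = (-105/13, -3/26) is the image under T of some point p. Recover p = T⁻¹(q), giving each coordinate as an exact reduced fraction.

T1 = [1 0 2; 0 1 -6; 0 0 1]
T2·T1 = [5/13 12/13 -62/13; -12/13 5/13 -54/13; 0 0 1]
det M = 1; M⁻¹ = [5/13 -12/13 -2; 12/13 5/13 6; 0 0 1]
M⁻¹ · (-105/13, -3/26)ᵀ = (-5, -3/2)ᵀ

p = (-5, -3/2)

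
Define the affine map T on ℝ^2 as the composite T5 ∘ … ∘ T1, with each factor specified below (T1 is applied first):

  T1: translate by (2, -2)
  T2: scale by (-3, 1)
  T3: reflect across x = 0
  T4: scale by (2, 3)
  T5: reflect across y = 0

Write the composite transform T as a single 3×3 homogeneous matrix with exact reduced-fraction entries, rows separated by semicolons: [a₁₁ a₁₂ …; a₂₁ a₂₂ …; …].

T1 = [1 0 2; 0 1 -2; 0 0 1]
T2·T1 = [-3 0 -6; 0 1 -2; 0 0 1]
T3·…·T1 = [3 0 6; 0 1 -2; 0 0 1]
T4·…·T1 = [6 0 12; 0 3 -6; 0 0 1]
T5·…·T1 = [6 0 12; 0 -3 6; 0 0 1]

T = [6 0 12; 0 -3 6; 0 0 1]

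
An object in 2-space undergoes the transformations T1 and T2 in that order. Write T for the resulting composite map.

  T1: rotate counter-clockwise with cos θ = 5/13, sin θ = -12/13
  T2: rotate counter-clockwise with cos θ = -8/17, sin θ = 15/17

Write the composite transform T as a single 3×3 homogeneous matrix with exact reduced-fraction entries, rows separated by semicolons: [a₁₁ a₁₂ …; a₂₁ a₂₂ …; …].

T1 = [5/13 12/13 0; -12/13 5/13 0; 0 0 1]
T2·T1 = [140/221 -171/221 0; 171/221 140/221 0; 0 0 1]

T = [140/221 -171/221 0; 171/221 140/221 0; 0 0 1]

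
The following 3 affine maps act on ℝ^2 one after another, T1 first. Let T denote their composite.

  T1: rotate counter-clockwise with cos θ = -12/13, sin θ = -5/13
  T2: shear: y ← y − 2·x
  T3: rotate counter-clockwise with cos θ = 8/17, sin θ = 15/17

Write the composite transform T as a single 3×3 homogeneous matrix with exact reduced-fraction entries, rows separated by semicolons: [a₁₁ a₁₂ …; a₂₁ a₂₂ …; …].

T = [-381/221 370/221 0; -28/221 -101/221 0; 0 0 1]

T1 = [-12/13 5/13 0; -5/13 -12/13 0; 0 0 1]
T2·T1 = [-12/13 5/13 0; 19/13 -22/13 0; 0 0 1]
T3·…·T1 = [-381/221 370/221 0; -28/221 -101/221 0; 0 0 1]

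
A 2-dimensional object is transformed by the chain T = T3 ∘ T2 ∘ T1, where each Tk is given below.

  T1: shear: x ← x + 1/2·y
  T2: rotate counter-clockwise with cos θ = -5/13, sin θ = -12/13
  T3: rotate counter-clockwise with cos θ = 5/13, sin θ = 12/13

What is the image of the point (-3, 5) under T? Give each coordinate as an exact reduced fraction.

T1 shear: x ← x + 1/2·y: (-3, 5) → (-1/2, 5)
T2 rotate counter-clockwise with cos θ = -5/13, sin θ = -12/13: (-1/2, 5) → (125/26, -19/13)
T3 rotate counter-clockwise with cos θ = 5/13, sin θ = 12/13: (125/26, -19/13) → (1081/338, 655/169)

T(p) = (1081/338, 655/169)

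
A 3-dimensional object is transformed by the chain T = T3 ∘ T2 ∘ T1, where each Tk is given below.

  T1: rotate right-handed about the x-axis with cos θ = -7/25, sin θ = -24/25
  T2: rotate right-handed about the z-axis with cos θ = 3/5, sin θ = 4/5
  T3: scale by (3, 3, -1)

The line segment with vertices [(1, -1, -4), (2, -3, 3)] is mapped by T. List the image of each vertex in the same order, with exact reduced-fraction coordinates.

image vertices: (1293/125, -501/125, -52/25), (-666/125, 1437/125, -51/25)

T1 rotate right-handed about the x-axis with cos θ = -7/25, sin θ = -24/25: (1, -1, -4) → (1, -89/25, 52/25); (2, -3, 3) → (2, 93/25, 51/25)
T2 rotate right-handed about the z-axis with cos θ = 3/5, sin θ = 4/5: (1, -89/25, 52/25) → (431/125, -167/125, 52/25); (2, 93/25, 51/25) → (-222/125, 479/125, 51/25)
T3 scale by (3, 3, -1): (431/125, -167/125, 52/25) → (1293/125, -501/125, -52/25); (-222/125, 479/125, 51/25) → (-666/125, 1437/125, -51/25)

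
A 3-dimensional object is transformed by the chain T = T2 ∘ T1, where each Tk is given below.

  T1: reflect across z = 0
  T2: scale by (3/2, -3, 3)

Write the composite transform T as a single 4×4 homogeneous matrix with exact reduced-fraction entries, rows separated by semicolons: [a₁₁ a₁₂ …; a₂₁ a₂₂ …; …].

T = [3/2 0 0 0; 0 -3 0 0; 0 0 -3 0; 0 0 0 1]

T1 = [1 0 0 0; 0 1 0 0; 0 0 -1 0; 0 0 0 1]
T2·T1 = [3/2 0 0 0; 0 -3 0 0; 0 0 -3 0; 0 0 0 1]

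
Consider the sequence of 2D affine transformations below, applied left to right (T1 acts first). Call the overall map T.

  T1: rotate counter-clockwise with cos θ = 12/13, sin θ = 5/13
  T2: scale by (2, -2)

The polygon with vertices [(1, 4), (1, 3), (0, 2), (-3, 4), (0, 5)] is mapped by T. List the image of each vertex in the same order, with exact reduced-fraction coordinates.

T1 rotate counter-clockwise with cos θ = 12/13, sin θ = 5/13: (1, 4) → (-8/13, 53/13); (1, 3) → (-3/13, 41/13); (0, 2) → (-10/13, 24/13); (-3, 4) → (-56/13, 33/13); (0, 5) → (-25/13, 60/13)
T2 scale by (2, -2): (-8/13, 53/13) → (-16/13, -106/13); (-3/13, 41/13) → (-6/13, -82/13); (-10/13, 24/13) → (-20/13, -48/13); (-56/13, 33/13) → (-112/13, -66/13); (-25/13, 60/13) → (-50/13, -120/13)

image vertices: (-16/13, -106/13), (-6/13, -82/13), (-20/13, -48/13), (-112/13, -66/13), (-50/13, -120/13)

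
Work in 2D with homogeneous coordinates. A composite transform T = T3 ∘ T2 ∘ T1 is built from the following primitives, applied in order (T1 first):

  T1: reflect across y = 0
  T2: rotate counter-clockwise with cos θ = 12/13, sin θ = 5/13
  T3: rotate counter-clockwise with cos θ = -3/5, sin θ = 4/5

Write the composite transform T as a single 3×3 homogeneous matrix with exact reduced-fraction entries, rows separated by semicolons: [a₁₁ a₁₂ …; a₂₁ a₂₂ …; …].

T = [-56/65 33/65 0; 33/65 56/65 0; 0 0 1]

T1 = [1 0 0; 0 -1 0; 0 0 1]
T2·T1 = [12/13 5/13 0; 5/13 -12/13 0; 0 0 1]
T3·…·T1 = [-56/65 33/65 0; 33/65 56/65 0; 0 0 1]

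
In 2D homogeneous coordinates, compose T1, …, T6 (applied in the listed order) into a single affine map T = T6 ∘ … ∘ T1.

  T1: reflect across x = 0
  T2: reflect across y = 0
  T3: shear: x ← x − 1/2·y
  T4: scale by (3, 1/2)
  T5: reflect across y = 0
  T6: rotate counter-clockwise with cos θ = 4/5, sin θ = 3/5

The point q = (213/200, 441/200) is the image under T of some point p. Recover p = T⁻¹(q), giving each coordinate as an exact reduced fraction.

p = (2/5, 9/4)

T1 = [-1 0 0; 0 1 0; 0 0 1]
T2·T1 = [-1 0 0; 0 -1 0; 0 0 1]
T3·…·T1 = [-1 1/2 0; 0 -1 0; 0 0 1]
T4·…·T1 = [-3 3/2 0; 0 -1/2 0; 0 0 1]
T5·…·T1 = [-3 3/2 0; 0 1/2 0; 0 0 1]
T6·…·T1 = [-12/5 9/10 0; -9/5 13/10 0; 0 0 1]
det M = -3/2; M⁻¹ = [-13/15 3/5 0; -6/5 8/5 0; 0 0 1]
M⁻¹ · (213/200, 441/200)ᵀ = (2/5, 9/4)ᵀ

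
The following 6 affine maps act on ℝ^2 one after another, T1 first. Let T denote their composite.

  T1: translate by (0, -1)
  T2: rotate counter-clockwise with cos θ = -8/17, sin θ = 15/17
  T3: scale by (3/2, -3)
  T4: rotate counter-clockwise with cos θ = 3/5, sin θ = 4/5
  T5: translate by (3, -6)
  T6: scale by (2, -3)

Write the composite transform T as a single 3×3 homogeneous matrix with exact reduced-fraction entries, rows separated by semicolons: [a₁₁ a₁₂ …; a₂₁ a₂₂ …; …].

T = [288/85 -327/85 837/85; 549/85 54/85 1476/85; 0 0 1]

T1 = [1 0 0; 0 1 -1; 0 0 1]
T2·T1 = [-8/17 -15/17 15/17; 15/17 -8/17 8/17; 0 0 1]
T3·…·T1 = [-12/17 -45/34 45/34; -45/17 24/17 -24/17; 0 0 1]
T4·…·T1 = [144/85 -327/170 327/170; -183/85 -18/85 18/85; 0 0 1]
T5·…·T1 = [144/85 -327/170 837/170; -183/85 -18/85 -492/85; 0 0 1]
T6·…·T1 = [288/85 -327/85 837/85; 549/85 54/85 1476/85; 0 0 1]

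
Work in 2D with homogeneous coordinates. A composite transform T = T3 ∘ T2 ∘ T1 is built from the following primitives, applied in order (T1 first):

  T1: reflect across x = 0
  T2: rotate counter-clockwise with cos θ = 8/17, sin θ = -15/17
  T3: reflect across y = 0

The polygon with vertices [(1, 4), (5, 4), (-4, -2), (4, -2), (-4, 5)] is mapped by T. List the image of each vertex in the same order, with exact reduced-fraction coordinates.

T1 reflect across x = 0: (1, 4) → (-1, 4); (5, 4) → (-5, 4); (-4, -2) → (4, -2); (4, -2) → (-4, -2); (-4, 5) → (4, 5)
T2 rotate counter-clockwise with cos θ = 8/17, sin θ = -15/17: (-1, 4) → (52/17, 47/17); (-5, 4) → (20/17, 107/17); (4, -2) → (2/17, -76/17); (-4, -2) → (-62/17, 44/17); (4, 5) → (107/17, -20/17)
T3 reflect across y = 0: (52/17, 47/17) → (52/17, -47/17); (20/17, 107/17) → (20/17, -107/17); (2/17, -76/17) → (2/17, 76/17); (-62/17, 44/17) → (-62/17, -44/17); (107/17, -20/17) → (107/17, 20/17)

image vertices: (52/17, -47/17), (20/17, -107/17), (2/17, 76/17), (-62/17, -44/17), (107/17, 20/17)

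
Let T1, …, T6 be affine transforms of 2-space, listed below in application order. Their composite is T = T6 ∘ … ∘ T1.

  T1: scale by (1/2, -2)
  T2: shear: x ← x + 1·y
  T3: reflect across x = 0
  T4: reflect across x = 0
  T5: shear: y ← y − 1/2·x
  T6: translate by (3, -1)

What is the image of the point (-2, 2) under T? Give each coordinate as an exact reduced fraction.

T1 scale by (1/2, -2): (-2, 2) → (-1, -4)
T2 shear: x ← x + 1·y: (-1, -4) → (-5, -4)
T3 reflect across x = 0: (-5, -4) → (5, -4)
T4 reflect across x = 0: (5, -4) → (-5, -4)
T5 shear: y ← y − 1/2·x: (-5, -4) → (-5, -3/2)
T6 translate by (3, -1): (-5, -3/2) → (-2, -5/2)

T(p) = (-2, -5/2)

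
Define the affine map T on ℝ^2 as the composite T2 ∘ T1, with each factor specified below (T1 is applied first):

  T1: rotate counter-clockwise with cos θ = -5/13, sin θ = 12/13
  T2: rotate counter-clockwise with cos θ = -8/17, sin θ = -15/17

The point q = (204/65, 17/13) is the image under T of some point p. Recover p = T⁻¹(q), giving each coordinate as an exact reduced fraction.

T1 = [-5/13 -12/13 0; 12/13 -5/13 0; 0 0 1]
T2·T1 = [220/221 21/221 0; -21/221 220/221 0; 0 0 1]
det M = 1; M⁻¹ = [220/221 -21/221 0; 21/221 220/221 0; 0 0 1]
M⁻¹ · (204/65, 17/13)ᵀ = (3, 8/5)ᵀ

p = (3, 8/5)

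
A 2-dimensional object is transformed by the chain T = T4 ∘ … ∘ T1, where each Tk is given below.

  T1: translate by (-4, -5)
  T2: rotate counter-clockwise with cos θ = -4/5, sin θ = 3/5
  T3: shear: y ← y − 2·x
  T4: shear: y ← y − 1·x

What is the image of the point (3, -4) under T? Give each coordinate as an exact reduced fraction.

T1 translate by (-4, -5): (3, -4) → (-1, -9)
T2 rotate counter-clockwise with cos θ = -4/5, sin θ = 3/5: (-1, -9) → (31/5, 33/5)
T3 shear: y ← y − 2·x: (31/5, 33/5) → (31/5, -29/5)
T4 shear: y ← y − 1·x: (31/5, -29/5) → (31/5, -12)

T(p) = (31/5, -12)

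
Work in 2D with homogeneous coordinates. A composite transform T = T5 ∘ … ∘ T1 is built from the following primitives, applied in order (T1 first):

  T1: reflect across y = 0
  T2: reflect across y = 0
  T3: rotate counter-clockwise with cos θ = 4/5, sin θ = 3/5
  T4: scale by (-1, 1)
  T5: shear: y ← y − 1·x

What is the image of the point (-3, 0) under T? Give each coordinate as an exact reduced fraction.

T1 reflect across y = 0: (-3, 0) → (-3, 0)
T2 reflect across y = 0: (-3, 0) → (-3, 0)
T3 rotate counter-clockwise with cos θ = 4/5, sin θ = 3/5: (-3, 0) → (-12/5, -9/5)
T4 scale by (-1, 1): (-12/5, -9/5) → (12/5, -9/5)
T5 shear: y ← y − 1·x: (12/5, -9/5) → (12/5, -21/5)

T(p) = (12/5, -21/5)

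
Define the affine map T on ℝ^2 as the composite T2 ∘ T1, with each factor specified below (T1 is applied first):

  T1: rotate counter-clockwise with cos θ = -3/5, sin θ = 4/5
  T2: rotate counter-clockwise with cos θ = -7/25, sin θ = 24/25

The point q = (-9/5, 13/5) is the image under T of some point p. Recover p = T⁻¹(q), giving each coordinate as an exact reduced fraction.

T1 = [-3/5 -4/5 0; 4/5 -3/5 0; 0 0 1]
T2·T1 = [-3/5 4/5 0; -4/5 -3/5 0; 0 0 1]
det M = 1; M⁻¹ = [-3/5 -4/5 0; 4/5 -3/5 0; 0 0 1]
M⁻¹ · (-9/5, 13/5)ᵀ = (-1, -3)ᵀ

p = (-1, -3)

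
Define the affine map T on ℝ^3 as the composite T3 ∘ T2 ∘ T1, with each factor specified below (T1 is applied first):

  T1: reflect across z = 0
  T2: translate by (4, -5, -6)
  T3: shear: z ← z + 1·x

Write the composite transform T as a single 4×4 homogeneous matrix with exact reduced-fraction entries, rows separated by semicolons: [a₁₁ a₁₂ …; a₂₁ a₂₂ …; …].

T = [1 0 0 4; 0 1 0 -5; 1 0 -1 -2; 0 0 0 1]

T1 = [1 0 0 0; 0 1 0 0; 0 0 -1 0; 0 0 0 1]
T2·T1 = [1 0 0 4; 0 1 0 -5; 0 0 -1 -6; 0 0 0 1]
T3·…·T1 = [1 0 0 4; 0 1 0 -5; 1 0 -1 -2; 0 0 0 1]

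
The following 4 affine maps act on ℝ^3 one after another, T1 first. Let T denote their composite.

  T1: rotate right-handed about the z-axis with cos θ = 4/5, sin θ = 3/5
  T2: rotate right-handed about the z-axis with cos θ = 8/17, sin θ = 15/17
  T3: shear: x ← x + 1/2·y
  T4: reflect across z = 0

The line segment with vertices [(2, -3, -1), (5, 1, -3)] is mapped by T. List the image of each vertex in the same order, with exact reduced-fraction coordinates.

image vertices: (659/170, 207/85, 1), (109/170, 407/85, 3)

T1 rotate right-handed about the z-axis with cos θ = 4/5, sin θ = 3/5: (2, -3, -1) → (17/5, -6/5, -1); (5, 1, -3) → (17/5, 19/5, -3)
T2 rotate right-handed about the z-axis with cos θ = 8/17, sin θ = 15/17: (17/5, -6/5, -1) → (226/85, 207/85, -1); (17/5, 19/5, -3) → (-149/85, 407/85, -3)
T3 shear: x ← x + 1/2·y: (226/85, 207/85, -1) → (659/170, 207/85, -1); (-149/85, 407/85, -3) → (109/170, 407/85, -3)
T4 reflect across z = 0: (659/170, 207/85, -1) → (659/170, 207/85, 1); (109/170, 407/85, -3) → (109/170, 407/85, 3)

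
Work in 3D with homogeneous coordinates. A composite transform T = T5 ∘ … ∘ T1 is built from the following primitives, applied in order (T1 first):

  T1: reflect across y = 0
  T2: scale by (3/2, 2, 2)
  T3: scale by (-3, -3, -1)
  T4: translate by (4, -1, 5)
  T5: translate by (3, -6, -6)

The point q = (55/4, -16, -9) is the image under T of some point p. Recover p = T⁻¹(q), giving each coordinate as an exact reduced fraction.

p = (-3/2, -3/2, 4)

T1 = [1 0 0 0; 0 -1 0 0; 0 0 1 0; 0 0 0 1]
T2·T1 = [3/2 0 0 0; 0 -2 0 0; 0 0 2 0; 0 0 0 1]
T3·…·T1 = [-9/2 0 0 0; 0 6 0 0; 0 0 -2 0; 0 0 0 1]
T4·…·T1 = [-9/2 0 0 4; 0 6 0 -1; 0 0 -2 5; 0 0 0 1]
T5·…·T1 = [-9/2 0 0 7; 0 6 0 -7; 0 0 -2 -1; 0 0 0 1]
det M = 54; M⁻¹ = [-2/9 0 0 14/9; 0 1/6 0 7/6; 0 0 -1/2 -1/2; 0 0 0 1]
M⁻¹ · (55/4, -16, -9)ᵀ = (-3/2, -3/2, 4)ᵀ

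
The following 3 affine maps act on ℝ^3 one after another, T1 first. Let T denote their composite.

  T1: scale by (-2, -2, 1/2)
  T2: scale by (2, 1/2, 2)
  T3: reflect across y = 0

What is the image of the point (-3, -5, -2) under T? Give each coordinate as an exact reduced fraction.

T(p) = (12, -5, -2)

T1 scale by (-2, -2, 1/2): (-3, -5, -2) → (6, 10, -1)
T2 scale by (2, 1/2, 2): (6, 10, -1) → (12, 5, -2)
T3 reflect across y = 0: (12, 5, -2) → (12, -5, -2)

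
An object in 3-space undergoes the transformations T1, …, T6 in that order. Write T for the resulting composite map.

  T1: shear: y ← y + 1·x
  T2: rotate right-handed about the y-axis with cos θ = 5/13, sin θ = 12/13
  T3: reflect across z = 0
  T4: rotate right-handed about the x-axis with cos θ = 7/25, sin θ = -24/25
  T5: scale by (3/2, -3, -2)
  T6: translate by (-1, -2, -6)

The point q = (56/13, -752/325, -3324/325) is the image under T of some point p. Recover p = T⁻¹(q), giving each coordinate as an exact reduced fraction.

T1 = [1 0 0 0; 1 1 0 0; 0 0 1 0; 0 0 0 1]
T2·T1 = [5/13 0 12/13 0; 1 1 0 0; -12/13 0 5/13 0; 0 0 0 1]
T3·…·T1 = [5/13 0 12/13 0; 1 1 0 0; 12/13 0 -5/13 0; 0 0 0 1]
T4·…·T1 = [5/13 0 12/13 0; 379/325 7/25 -24/65 0; -228/325 -24/25 -7/65 0; 0 0 0 1]
T5·…·T1 = [15/26 0 18/13 0; -1137/325 -21/25 72/65 0; 456/325 48/25 14/65 0; 0 0 0 1]
T6·…·T1 = [15/26 0 18/13 -1; -1137/325 -21/25 72/65 -2; 456/325 48/25 14/65 -6; 0 0 0 1]
det M = -9; M⁻¹ = [10/39 -96/325 -42/325 -1082/975; -10/39 197/975 198/325 1236/325; 8/13 8/65 7/130 77/65; 0 0 0 1]
M⁻¹ · (56/13, -752/325, -3324/325)ᵀ = (2, -4, 3)ᵀ

p = (2, -4, 3)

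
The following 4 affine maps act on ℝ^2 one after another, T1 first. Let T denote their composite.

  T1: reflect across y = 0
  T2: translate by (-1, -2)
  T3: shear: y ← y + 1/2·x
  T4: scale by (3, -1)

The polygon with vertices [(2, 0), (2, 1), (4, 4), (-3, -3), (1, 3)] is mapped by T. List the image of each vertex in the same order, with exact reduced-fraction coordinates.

T1 reflect across y = 0: (2, 0) → (2, 0); (2, 1) → (2, -1); (4, 4) → (4, -4); (-3, -3) → (-3, 3); (1, 3) → (1, -3)
T2 translate by (-1, -2): (2, 0) → (1, -2); (2, -1) → (1, -3); (4, -4) → (3, -6); (-3, 3) → (-4, 1); (1, -3) → (0, -5)
T3 shear: y ← y + 1/2·x: (1, -2) → (1, -3/2); (1, -3) → (1, -5/2); (3, -6) → (3, -9/2); (-4, 1) → (-4, -1); (0, -5) → (0, -5)
T4 scale by (3, -1): (1, -3/2) → (3, 3/2); (1, -5/2) → (3, 5/2); (3, -9/2) → (9, 9/2); (-4, -1) → (-12, 1); (0, -5) → (0, 5)

image vertices: (3, 3/2), (3, 5/2), (9, 9/2), (-12, 1), (0, 5)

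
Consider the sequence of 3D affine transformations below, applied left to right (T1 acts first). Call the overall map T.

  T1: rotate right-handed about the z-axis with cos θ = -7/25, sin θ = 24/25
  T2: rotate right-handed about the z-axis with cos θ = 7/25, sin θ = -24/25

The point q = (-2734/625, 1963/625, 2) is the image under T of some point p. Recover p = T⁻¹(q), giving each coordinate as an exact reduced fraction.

p = (-2, 5, 2)

T1 = [-7/25 -24/25 0 0; 24/25 -7/25 0 0; 0 0 1 0; 0 0 0 1]
T2·T1 = [527/625 -336/625 0 0; 336/625 527/625 0 0; 0 0 1 0; 0 0 0 1]
det M = 1; M⁻¹ = [527/625 336/625 0 0; -336/625 527/625 0 0; 0 0 1 0; 0 0 0 1]
M⁻¹ · (-2734/625, 1963/625, 2)ᵀ = (-2, 5, 2)ᵀ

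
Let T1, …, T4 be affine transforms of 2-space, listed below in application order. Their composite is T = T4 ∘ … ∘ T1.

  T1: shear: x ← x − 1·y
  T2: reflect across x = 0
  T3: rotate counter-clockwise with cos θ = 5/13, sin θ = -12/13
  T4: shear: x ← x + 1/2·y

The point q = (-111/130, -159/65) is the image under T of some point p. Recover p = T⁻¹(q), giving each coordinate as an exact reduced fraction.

p = (-3, -3/5)

T1 = [1 -1 0; 0 1 0; 0 0 1]
T2·T1 = [-1 1 0; 0 1 0; 0 0 1]
T3·…·T1 = [-5/13 17/13 0; 12/13 -7/13 0; 0 0 1]
T4·…·T1 = [1/13 27/26 0; 12/13 -7/13 0; 0 0 1]
det M = -1; M⁻¹ = [7/13 27/26 0; 12/13 -1/13 0; 0 0 1]
M⁻¹ · (-111/130, -159/65)ᵀ = (-3, -3/5)ᵀ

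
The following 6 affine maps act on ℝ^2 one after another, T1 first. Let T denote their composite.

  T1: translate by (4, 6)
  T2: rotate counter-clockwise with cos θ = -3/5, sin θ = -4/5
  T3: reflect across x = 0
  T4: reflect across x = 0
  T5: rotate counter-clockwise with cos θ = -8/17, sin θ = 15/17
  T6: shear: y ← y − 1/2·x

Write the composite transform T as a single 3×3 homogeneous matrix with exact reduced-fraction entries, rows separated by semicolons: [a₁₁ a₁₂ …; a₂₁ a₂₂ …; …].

T = [84/85 13/85 414/85; -11/17 31/34 49/17; 0 0 1]

T1 = [1 0 4; 0 1 6; 0 0 1]
T2·T1 = [-3/5 4/5 12/5; -4/5 -3/5 -34/5; 0 0 1]
T3·…·T1 = [3/5 -4/5 -12/5; -4/5 -3/5 -34/5; 0 0 1]
T4·…·T1 = [-3/5 4/5 12/5; -4/5 -3/5 -34/5; 0 0 1]
T5·…·T1 = [84/85 13/85 414/85; -13/85 84/85 452/85; 0 0 1]
T6·…·T1 = [84/85 13/85 414/85; -11/17 31/34 49/17; 0 0 1]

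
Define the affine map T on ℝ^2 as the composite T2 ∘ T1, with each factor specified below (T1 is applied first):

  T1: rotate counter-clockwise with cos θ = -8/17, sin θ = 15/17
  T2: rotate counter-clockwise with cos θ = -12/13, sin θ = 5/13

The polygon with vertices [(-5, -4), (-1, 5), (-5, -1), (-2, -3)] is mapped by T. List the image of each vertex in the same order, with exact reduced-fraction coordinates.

T1 rotate counter-clockwise with cos θ = -8/17, sin θ = 15/17: (-5, -4) → (100/17, -43/17); (-1, 5) → (-67/17, -55/17); (-5, -1) → (55/17, -67/17); (-2, -3) → (61/17, -6/17)
T2 rotate counter-clockwise with cos θ = -12/13, sin θ = 5/13: (100/17, -43/17) → (-985/221, 1016/221); (-67/17, -55/17) → (83/17, 25/17); (55/17, -67/17) → (-25/17, 83/17); (61/17, -6/17) → (-54/17, 29/17)

image vertices: (-985/221, 1016/221), (83/17, 25/17), (-25/17, 83/17), (-54/17, 29/17)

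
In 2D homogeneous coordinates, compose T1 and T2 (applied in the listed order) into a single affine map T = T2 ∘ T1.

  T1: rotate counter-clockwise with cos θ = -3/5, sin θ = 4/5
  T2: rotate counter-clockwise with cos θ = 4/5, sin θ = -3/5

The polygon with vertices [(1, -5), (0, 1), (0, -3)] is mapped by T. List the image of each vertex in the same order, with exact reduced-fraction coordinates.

image vertices: (5, 1), (-1, 0), (3, 0)

T1 rotate counter-clockwise with cos θ = -3/5, sin θ = 4/5: (1, -5) → (17/5, 19/5); (0, 1) → (-4/5, -3/5); (0, -3) → (12/5, 9/5)
T2 rotate counter-clockwise with cos θ = 4/5, sin θ = -3/5: (17/5, 19/5) → (5, 1); (-4/5, -3/5) → (-1, 0); (12/5, 9/5) → (3, 0)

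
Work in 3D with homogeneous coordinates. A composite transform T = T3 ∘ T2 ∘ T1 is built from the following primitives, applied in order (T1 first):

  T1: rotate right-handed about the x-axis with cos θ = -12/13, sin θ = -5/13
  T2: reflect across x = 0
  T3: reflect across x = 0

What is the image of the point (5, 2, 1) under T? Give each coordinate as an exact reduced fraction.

T(p) = (5, -19/13, -22/13)

T1 rotate right-handed about the x-axis with cos θ = -12/13, sin θ = -5/13: (5, 2, 1) → (5, -19/13, -22/13)
T2 reflect across x = 0: (5, -19/13, -22/13) → (-5, -19/13, -22/13)
T3 reflect across x = 0: (-5, -19/13, -22/13) → (5, -19/13, -22/13)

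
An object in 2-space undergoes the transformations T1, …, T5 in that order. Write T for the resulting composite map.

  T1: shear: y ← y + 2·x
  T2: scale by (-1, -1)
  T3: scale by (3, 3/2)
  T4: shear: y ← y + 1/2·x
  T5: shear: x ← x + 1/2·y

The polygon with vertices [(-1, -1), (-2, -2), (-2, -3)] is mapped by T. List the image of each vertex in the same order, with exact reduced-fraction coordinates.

image vertices: (6, 6), (12, 12), (51/4, 27/2)

T1 shear: y ← y + 2·x: (-1, -1) → (-1, -3); (-2, -2) → (-2, -6); (-2, -3) → (-2, -7)
T2 scale by (-1, -1): (-1, -3) → (1, 3); (-2, -6) → (2, 6); (-2, -7) → (2, 7)
T3 scale by (3, 3/2): (1, 3) → (3, 9/2); (2, 6) → (6, 9); (2, 7) → (6, 21/2)
T4 shear: y ← y + 1/2·x: (3, 9/2) → (3, 6); (6, 9) → (6, 12); (6, 21/2) → (6, 27/2)
T5 shear: x ← x + 1/2·y: (3, 6) → (6, 6); (6, 12) → (12, 12); (6, 27/2) → (51/4, 27/2)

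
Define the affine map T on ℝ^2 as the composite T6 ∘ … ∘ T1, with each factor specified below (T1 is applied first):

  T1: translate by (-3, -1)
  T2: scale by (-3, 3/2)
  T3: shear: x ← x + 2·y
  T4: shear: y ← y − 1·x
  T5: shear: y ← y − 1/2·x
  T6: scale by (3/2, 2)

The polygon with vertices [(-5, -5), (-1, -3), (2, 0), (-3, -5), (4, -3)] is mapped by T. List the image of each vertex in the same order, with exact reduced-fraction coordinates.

image vertices: (9, -36), (0, -12), (0, -3), (0, -18), (-45/2, 33)

T1 translate by (-3, -1): (-5, -5) → (-8, -6); (-1, -3) → (-4, -4); (2, 0) → (-1, -1); (-3, -5) → (-6, -6); (4, -3) → (1, -4)
T2 scale by (-3, 3/2): (-8, -6) → (24, -9); (-4, -4) → (12, -6); (-1, -1) → (3, -3/2); (-6, -6) → (18, -9); (1, -4) → (-3, -6)
T3 shear: x ← x + 2·y: (24, -9) → (6, -9); (12, -6) → (0, -6); (3, -3/2) → (0, -3/2); (18, -9) → (0, -9); (-3, -6) → (-15, -6)
T4 shear: y ← y − 1·x: (6, -9) → (6, -15); (0, -6) → (0, -6); (0, -3/2) → (0, -3/2); (0, -9) → (0, -9); (-15, -6) → (-15, 9)
T5 shear: y ← y − 1/2·x: (6, -15) → (6, -18); (0, -6) → (0, -6); (0, -3/2) → (0, -3/2); (0, -9) → (0, -9); (-15, 9) → (-15, 33/2)
T6 scale by (3/2, 2): (6, -18) → (9, -36); (0, -6) → (0, -12); (0, -3/2) → (0, -3); (0, -9) → (0, -18); (-15, 33/2) → (-45/2, 33)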